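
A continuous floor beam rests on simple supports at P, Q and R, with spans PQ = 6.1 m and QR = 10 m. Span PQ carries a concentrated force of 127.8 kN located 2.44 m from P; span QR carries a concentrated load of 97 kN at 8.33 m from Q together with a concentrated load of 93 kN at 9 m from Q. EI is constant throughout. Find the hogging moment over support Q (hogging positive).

M_Q = 127.1 kN·m

Release continuity at Q by inserting a hinge; the redundant is the internal moment M_Q. The primary structure is two simply-supported spans PQ and QR.
End slopes at the hinge Q, treating each span as simply supported:
  span PQ: point load 127.8 at a = 2.44: Pab(L + a)/(6LEI) = 266.3/EI
  span QR: point load 97 at a = 8.33: Pab(L + b)/(6LEI) = 262.5/EI
  span QR: point load 93 at a = 9: Pab(L + b)/(6LEI) = 153.4/EI
  relative rotation θ_0 = (266.3 + 415.9)/EI = 682.2/EI
A unit hogging moment at Q produces rotation L₁/(3EI) + L₂/(3EI) = 5.367/EI.
Slope continuity at Q: θ_0 = M_Q·5.367/EI, so M_Q = 682.2/5.367 = 127.1 kN·m (hogging).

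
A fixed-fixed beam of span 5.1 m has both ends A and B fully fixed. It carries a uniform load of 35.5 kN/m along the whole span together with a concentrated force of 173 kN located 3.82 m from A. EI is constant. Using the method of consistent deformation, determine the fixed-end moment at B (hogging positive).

M_B = 201.2 kN·m

Release both end moments; the primary structure is a simply-supported span AB with redundants M_A and M_B.
On the primary (simply-supported) span, the end slopes from the loading are:
  at A: UDL 35.5: wL³/(24EI) = 196.2/EI
  at B: UDL 35.5: wL³/(24EI) = 196.2/EI
  at A: point load 173 at a = 3.82: Pab(L + b)/(6LEI) = 176.4/EI
  at B: point load 173 at a = 3.82: Pab(L + a)/(6LEI) = 246.6/EI
  θ_A0 = 372.6/EI,  θ_B0 = 442.8/EI
Flexibility coefficients: a unit moment at one end gives L/(3EI) there and L/(6EI) at the far end, so f₁₁ = f₂₂ = 1.7/EI and f₁₂ = f₂₁ = 0.85/EI.
Compatibility — zero rotation at each built-in end:
  1.7 M_A + 0.85 M_B = 372.6
  0.85 M_A + 1.7 M_B = 442.8
Solving the pair gives M_A = 118.6 kN·m and M_B = 201.2 kN·m (hogging).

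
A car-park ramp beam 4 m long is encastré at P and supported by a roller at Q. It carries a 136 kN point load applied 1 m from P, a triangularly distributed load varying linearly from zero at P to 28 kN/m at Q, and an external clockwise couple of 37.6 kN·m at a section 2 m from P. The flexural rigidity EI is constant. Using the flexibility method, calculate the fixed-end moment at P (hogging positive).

M_P = 110.7 kN·m

Choose R_Q as the redundant. The primary structure is the cantilever fixed at P.
Deflection at Q on the released cantilever, summing each load's contribution:
  point load 136 at a = 1: Pa²(3L − a)/(6EI) = 249.3/EI
  triangular load, peak 28 at the free end: 11w₀L⁴/(120EI) = 657.1/EI
  clockwise couple 37.6 at a = 2: M₀a(2L − a)/(2EI) = 225.6/EI
  δ_0 = 1132/EI
Tip deflection under a unit load at Q: L³/(3EI) = 21.33/EI.
The prop prevents deflection at Q: R_Q = δ_0/δ_{QQ} = 1132/21.33 = 53.06 kN.
Moment equilibrium about P: M_P = Σ(load moments about P) − R_Q·L = 322.9 − 53.06×4 = 110.7 kN·m.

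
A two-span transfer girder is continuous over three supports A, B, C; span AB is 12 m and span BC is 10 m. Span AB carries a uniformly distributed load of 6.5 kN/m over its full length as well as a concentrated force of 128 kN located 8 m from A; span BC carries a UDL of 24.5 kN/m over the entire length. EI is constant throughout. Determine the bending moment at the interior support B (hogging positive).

M_B = 358.2 kN·m

Release continuity at B by inserting a hinge; the redundant is the internal moment M_B. The primary structure is two simply-supported spans AB and BC.
Rotations at B on the released spans (each span's end-slope, ×1/EI):
  span AB: UDL 6.5: wL³/(24EI) = 468/EI
  span AB: point load 128 at a = 8: Pab(L + a)/(6LEI) = 1138/EI
  span BC: UDL 24.5: wL³/(24EI) = 1021/EI
  relative rotation θ_0 = (1606 + 1021)/EI = 2627/EI
A unit hogging moment at B produces rotation L₁/(3EI) + L₂/(3EI) = 7.333/EI.
Compatibility: M_B·(L₁+L₂)/(3EI) = θ_0, giving M_B = 358.2 kN·m (hogging).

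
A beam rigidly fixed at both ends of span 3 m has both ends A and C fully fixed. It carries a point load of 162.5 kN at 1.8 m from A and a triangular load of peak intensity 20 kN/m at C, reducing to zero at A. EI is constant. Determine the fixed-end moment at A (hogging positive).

Release both end moments; the primary structure is a simply-supported span AC with redundants M_A and M_C.
End rotations of the released simple span under the applied load (×1/EI):
  at A: point load 162.5 at a = 1.8: Pab(L + b)/(6LEI) = 81.9/EI
  at C: point load 162.5 at a = 1.8: Pab(L + a)/(6LEI) = 93.6/EI
  at A: triangular load, peak 20: 7w₀L³/(360EI) = 10.5/EI
  at C: triangular load, peak 20: w₀L³/(45EI) = 12/EI
  θ_A0 = 92.4/EI,  θ_C0 = 105.6/EI
Flexibility coefficients: a unit moment at one end gives L/(3EI) there and L/(6EI) at the far end, so f₁₁ = f₂₂ = 1/EI and f₁₂ = f₂₁ = 0.5/EI.
Compatibility — zero rotation at each built-in end:
  1 M_A + 0.5 M_C = 92.4
  0.5 M_A + 1 M_C = 105.6
Solving the pair gives M_A = 52.8 kN·m and M_C = 79.2 kN·m (hogging).

M_A = 52.8 kN·m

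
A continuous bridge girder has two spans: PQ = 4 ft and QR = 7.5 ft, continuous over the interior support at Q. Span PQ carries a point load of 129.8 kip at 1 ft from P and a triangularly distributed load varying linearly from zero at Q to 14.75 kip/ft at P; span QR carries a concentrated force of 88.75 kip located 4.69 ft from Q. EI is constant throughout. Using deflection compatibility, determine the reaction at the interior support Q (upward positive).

R_Q = 112.3 kip

Insert a hinge at Q; M_Q is the redundant, and each span becomes simply supported.
Rotations at Q on the released spans (each span's end-slope, ×1/EI):
  span PQ: point load 129.8 at a = 1: Pab(L + a)/(6LEI) = 81.12/EI
  span PQ: triangular load, peak 14.75: 7w₀L³/(360EI) = 18.36/EI
  span QR: point load 88.75 at a = 4.69: Pab(L + b)/(6LEI) = 268/EI
  relative rotation θ_0 = (99.48 + 268)/EI = 367.5/EI
A unit hogging moment at Q produces rotation L₁/(3EI) + L₂/(3EI) = 3.833/EI.
Slope continuity at Q: θ_0 = M_Q·3.833/EI, so M_Q = 367.5/3.833 = 95.86 kip·ft (hogging).
Span PQ, ΣM about P with M_Q applied at Q: R_Q^{PQ}·4 = 169.1 + 95.86, so R_Q^{PQ} = 66.25 kip and R_P = 159.3 − 66.25 = 93.05 kip.
Span QR, ΣM about R: R_Q^{QR}·7.5 = 249.4 + 95.86, so R_Q^{QR} = 46.03 kip and R_R = 88.75 − 46.03 = 42.72 kip.
R_Q = 66.25 + 46.03 = 112.3 kip.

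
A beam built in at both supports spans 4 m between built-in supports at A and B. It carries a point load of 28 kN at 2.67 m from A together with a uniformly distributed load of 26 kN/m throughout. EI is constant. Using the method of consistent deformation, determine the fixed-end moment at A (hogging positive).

M_A = 42.93 kN·m

Take the two fixed-end moments M_A, M_B as redundants; the released structure is the simple span AB.
Simple-span end rotations at A and B under the given loads:
  at A: point load 28 at a = 2.67: Pab(L + b)/(6LEI) = 22.08/EI
  at B: point load 28 at a = 2.67: Pab(L + a)/(6LEI) = 27.63/EI
  at A: UDL 26: wL³/(24EI) = 69.33/EI
  at B: UDL 26: wL³/(24EI) = 69.33/EI
  θ_A0 = 91.42/EI,  θ_B0 = 96.97/EI
Flexibility coefficients: a unit moment at one end gives L/(3EI) there and L/(6EI) at the far end, so f₁₁ = f₂₂ = 1.333/EI and f₁₂ = f₂₁ = 0.6667/EI.
Compatibility — zero rotation at each built-in end:
  1.333 M_A + 0.6667 M_B = 91.42
  0.6667 M_A + 1.333 M_B = 96.97
Solving the pair gives M_A = 42.93 kN·m and M_B = 51.26 kN·m (hogging).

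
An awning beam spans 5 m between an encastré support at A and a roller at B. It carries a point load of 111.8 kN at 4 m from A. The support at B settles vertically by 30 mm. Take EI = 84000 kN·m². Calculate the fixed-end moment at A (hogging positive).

Remove the prop at B; the released (primary) structure is a cantilever built in at A.
Free-end deflection of the primary structure under the applied loading (downward +):
  point load 111.8 at a = 4: Pa²(3L − a)/(6EI) = 3279/EI
Tip deflection under a unit load at B: L³/(3EI) = 41.67/EI.
With EI = 84000 kN·m²: δ_0 = 0.039041 m and δ_{BB} = 0.000496 m/kN.
Compatibility — the beam at B must follow the support down by 0.03 m: δ_0 − R_B·δ_{BB} = 0.03, so R_B = (0.039041 − 0.03)/0.000496 = 18.23 kN.
Moment equilibrium about A: M_A = Σ(load moments about A) − R_B·L = 447.2 − 18.23×5 = 356.1 kN·m.

M_A = 356.1 kN·m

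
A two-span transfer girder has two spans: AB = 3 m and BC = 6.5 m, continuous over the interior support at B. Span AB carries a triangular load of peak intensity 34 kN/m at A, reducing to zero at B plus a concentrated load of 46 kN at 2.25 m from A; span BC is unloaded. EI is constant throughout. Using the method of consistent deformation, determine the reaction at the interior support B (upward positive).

R_B = 57.73 kN

Take M_B as the redundant. Released structure: two simple spans AB and BC with a hinge at B.
Discontinuity in slope at B on the released structure — sum the simple-span end rotations:
  span AB: triangular load, peak 34: 7w₀L³/(360EI) = 17.85/EI
  span AB: point load 46 at a = 2.25: Pab(L + a)/(6LEI) = 22.64/EI
  relative rotation θ_0 = (40.49 + 0)/EI = 40.49/EI
A unit hogging moment at B produces rotation L₁/(3EI) + L₂/(3EI) = 3.167/EI.
Slope continuity at B: θ_0 = M_B·3.167/EI, so M_B = 40.49/3.167 = 12.79 kN·m (hogging).
Span AB, ΣM about A with M_B applied at B: R_B^{AB}·3 = 154.5 + 12.79, so R_B^{AB} = 55.76 kN and R_A = 97 − 55.76 = 41.24 kN.
Span BC, ΣM about C: R_B^{BC}·6.5 = 0 + 12.79, so R_B^{BC} = 1.967 kN and R_C = 0 − 1.967 = -1.967 kN.
R_B = 55.76 + 1.967 = 57.73 kN.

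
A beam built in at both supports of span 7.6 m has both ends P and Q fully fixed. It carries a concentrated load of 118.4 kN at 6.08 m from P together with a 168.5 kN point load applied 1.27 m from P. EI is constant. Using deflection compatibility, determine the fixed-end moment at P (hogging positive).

Take the two fixed-end moments M_P, M_Q as redundants; the released structure is the simple span PQ.
End rotations of the released simple span under the applied load (×1/EI):
  at P: point load 118.4 at a = 6.08: Pab(L + b)/(6LEI) = 218.8/EI
  at Q: point load 118.4 at a = 6.08: Pab(L + a)/(6LEI) = 328.3/EI
  at P: point load 168.5 at a = 1.27: Pab(L + b)/(6LEI) = 413.8/EI
  at Q: point load 168.5 at a = 1.27: Pab(L + a)/(6LEI) = 263.5/EI
  θ_P0 = 632.6/EI,  θ_Q0 = 591.8/EI
Flexibility coefficients: a unit moment at one end gives L/(3EI) there and L/(6EI) at the far end, so f₁₁ = f₂₂ = 2.533/EI and f₁₂ = f₂₁ = 1.267/EI.
Compatibility — zero rotation at each built-in end:
  2.533 M_P + 1.267 M_Q = 632.6
  1.267 M_P + 2.533 M_Q = 591.8
Solving the pair gives M_P = 177.2 kN·m and M_Q = 145 kN·m (hogging).

M_P = 177.2 kN·m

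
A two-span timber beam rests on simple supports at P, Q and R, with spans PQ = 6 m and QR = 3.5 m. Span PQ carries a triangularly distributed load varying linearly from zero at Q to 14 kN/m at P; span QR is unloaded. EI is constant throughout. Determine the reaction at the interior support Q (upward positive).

R_Q = 22.4 kN

Release continuity at Q by inserting a hinge; the redundant is the internal moment M_Q. The primary structure is two simply-supported spans PQ and QR.
Discontinuity in slope at Q on the released structure — sum the simple-span end rotations:
  span PQ: triangular load, peak 14: 7w₀L³/(360EI) = 58.8/EI
  relative rotation θ_0 = (58.8 + 0)/EI = 58.8/EI
A unit hogging moment at Q produces rotation L₁/(3EI) + L₂/(3EI) = 3.167/EI.
Compatibility: M_Q·(L₁+L₂)/(3EI) = θ_0, giving M_Q = 18.57 kN·m (hogging).
Span PQ, ΣM about P with M_Q applied at Q: R_Q^{PQ}·6 = 84 + 18.57, so R_Q^{PQ} = 17.09 kN and R_P = 42 − 17.09 = 24.91 kN.
Span QR, ΣM about R: R_Q^{QR}·3.5 = 0 + 18.57, so R_Q^{QR} = 5.305 kN and R_R = 0 − 5.305 = -5.305 kN.
R_Q = 17.09 + 5.305 = 22.4 kN.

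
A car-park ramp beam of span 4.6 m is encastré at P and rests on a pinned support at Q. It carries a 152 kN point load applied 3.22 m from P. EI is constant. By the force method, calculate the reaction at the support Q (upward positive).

R_Q = 85.65 kN

Release the roller at Q. Primary structure: cantilever fixed at P.
Downward deflection at the released point Q due to the loads:
  point load 152 at a = 3.22: Pa²(3L − a)/(6EI) = 2779/EI
Tip deflection under a unit load at Q: L³/(3EI) = 32.45/EI.
Compatibility at Q: δ_0 − R_Q·δ_{QQ} = 0, so R_Q = 2779/32.45 = 85.65 kN.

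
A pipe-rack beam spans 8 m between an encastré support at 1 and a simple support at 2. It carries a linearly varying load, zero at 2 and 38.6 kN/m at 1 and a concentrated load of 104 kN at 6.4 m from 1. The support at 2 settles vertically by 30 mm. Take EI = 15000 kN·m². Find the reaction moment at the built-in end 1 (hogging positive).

Choose R_2 as the redundant. The primary structure is the cantilever fixed at 1.
Downward deflection at the released point 2 due to the loads:
  triangular load, peak 38.6 at the fixed end: w₀L⁴/(30EI) = 5270/EI
  point load 104 at a = 6.4: Pa²(3L − a)/(6EI) = 12496/EI
  δ_0 = 17766/EI
Flexibility coefficient — unit upward force at 2: δ_{22} = L³/(3EI) = 170.7/EI.
With EI = 15000 kN·m²: δ_0 = 1.1844 m and δ_{22} = 0.011378 m/kN.
Compatibility — the beam at 2 must follow the support down by 0.03 m: δ_0 − R_2·δ_{22} = 0.03, so R_2 = (1.1844 − 0.03)/0.011378 = 101.5 kN.
Moment equilibrium about 1: M_1 = Σ(load moments about 1) − R_2·L = 1077 − 101.5×8 = 265.7 kN·m.

M_1 = 265.7 kN·m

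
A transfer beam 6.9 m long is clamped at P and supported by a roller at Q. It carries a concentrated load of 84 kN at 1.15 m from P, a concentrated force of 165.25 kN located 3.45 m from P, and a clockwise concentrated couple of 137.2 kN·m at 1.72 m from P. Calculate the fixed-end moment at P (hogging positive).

Release the roller at Q. Primary structure: cantilever fixed at P.
Deflection at Q on the released cantilever, summing each load's contribution:
  point load 84 at a = 1.15: Pa²(3L − a)/(6EI) = 362/EI
  point load 165.25 at a = 3.45: Pa²(3L − a)/(6EI) = 5655/EI
  clockwise couple 137.2 at a = 1.72: M₀a(2L − a)/(2EI) = 1425/EI
  δ_0 = 7442/EI
Tip deflection under a unit load at Q: L³/(3EI) = 109.5/EI.
The prop prevents deflection at Q: R_Q = δ_0/δ_{QQ} = 7442/109.5 = 67.96 kN.
Moment equilibrium about P: M_P = Σ(load moments about P) − R_Q·L = 803.9 − 67.96×6.9 = 335 kN·m.

M_P = 335 kN·m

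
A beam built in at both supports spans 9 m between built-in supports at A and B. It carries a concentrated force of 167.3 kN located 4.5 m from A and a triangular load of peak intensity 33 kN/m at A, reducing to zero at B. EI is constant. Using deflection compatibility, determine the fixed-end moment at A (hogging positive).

M_A = 321.9 kN·m

Release both end moments; the primary structure is a simply-supported span AB with redundants M_A and M_B.
On the primary (simply-supported) span, the end slopes from the loading are:
  at A: point load 167.3 at a = 4.5: Pab(L + b)/(6LEI) = 847/EI
  at B: point load 167.3 at a = 4.5: Pab(L + a)/(6LEI) = 847/EI
  at A: triangular load, peak 33: w₀L³/(45EI) = 534.6/EI
  at B: triangular load, peak 33: 7w₀L³/(360EI) = 467.8/EI
  θ_A0 = 1382/EI,  θ_B0 = 1315/EI
Flexibility coefficients: a unit moment at one end gives L/(3EI) there and L/(6EI) at the far end, so f₁₁ = f₂₂ = 3/EI and f₁₂ = f₂₁ = 1.5/EI.
Compatibility — zero rotation at each built-in end:
  3 M_A + 1.5 M_B = 1382
  1.5 M_A + 3 M_B = 1315
Solving the pair gives M_A = 321.9 kN·m and M_B = 277.3 kN·m (hogging).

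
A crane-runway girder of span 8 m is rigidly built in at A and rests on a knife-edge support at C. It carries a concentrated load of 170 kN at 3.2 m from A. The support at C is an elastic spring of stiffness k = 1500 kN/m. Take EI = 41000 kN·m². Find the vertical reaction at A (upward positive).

R_A = 139.5 kN

Release the roller at C. Primary structure: cantilever fixed at A.
Downward deflection at the released point C due to the loads:
  point load 170 at a = 3.2: Pa²(3L − a)/(6EI) = 6035/EI
Flexibility coefficient — unit upward force at C: δ_{CC} = L³/(3EI) = 170.7/EI.
With EI = 41000 kN·m²: δ_0 = 0.14719 m and δ_{CC} = 0.004163 m/kN.
Compatibility — the spring shortens by R_C/k under the reaction it provides: δ_0 − R_C·δ_{CC} = R_C/k. With 1/k = 0.000667 m/kN, R_C = δ_0 / (δ_{CC} + 1/k) = 0.14719 / (0.004163 + 0.000667) = 30.48 kN.
Vertical equilibrium: R_A = ΣP − R_C = 170 − 30.48 = 139.5 kN.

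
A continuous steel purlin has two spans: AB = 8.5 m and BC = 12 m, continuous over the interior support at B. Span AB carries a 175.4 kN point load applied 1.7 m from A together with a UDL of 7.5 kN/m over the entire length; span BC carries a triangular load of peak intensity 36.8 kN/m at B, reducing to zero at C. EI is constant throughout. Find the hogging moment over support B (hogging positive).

M_B = 294.2 kN·m

Insert a hinge at B; M_B is the redundant, and each span becomes simply supported.
Discontinuity in slope at B on the released structure — sum the simple-span end rotations:
  span AB: point load 175.4 at a = 1.7: Pab(L + a)/(6LEI) = 405.5/EI
  span AB: UDL 7.5: wL³/(24EI) = 191.9/EI
  span BC: triangular load, peak 36.8: w₀L³/(45EI) = 1413/EI
  relative rotation θ_0 = (597.4 + 1413)/EI = 2011/EI
A unit hogging moment at B produces rotation L₁/(3EI) + L₂/(3EI) = 6.833/EI.
Slope continuity at B: θ_0 = M_B·6.833/EI, so M_B = 2011/6.833 = 294.2 kN·m (hogging).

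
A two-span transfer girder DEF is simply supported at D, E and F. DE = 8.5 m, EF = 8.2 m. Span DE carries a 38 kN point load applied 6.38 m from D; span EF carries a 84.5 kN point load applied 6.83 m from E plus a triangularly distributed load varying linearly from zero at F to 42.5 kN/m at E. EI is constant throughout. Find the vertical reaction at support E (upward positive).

R_E = 194.3 kN

Release continuity at E by inserting a hinge; the redundant is the internal moment M_E. The primary structure is two simply-supported spans DE and EF.
Rotations at E on the released spans (each span's end-slope, ×1/EI):
  span DE: point load 38 at a = 6.38: Pab(L + a)/(6LEI) = 150/EI
  span EF: point load 84.5 at a = 6.83: Pab(L + b)/(6LEI) = 153.8/EI
  span EF: triangular load, peak 42.5: w₀L³/(45EI) = 520.7/EI
  relative rotation θ_0 = (150 + 674.5)/EI = 824.5/EI
A unit hogging moment at E produces rotation L₁/(3EI) + L₂/(3EI) = 5.567/EI.
Compatibility: M_E·(L₁+L₂)/(3EI) = θ_0, giving M_E = 148.1 kN·m (hogging).
Span DE, ΣM about D with M_E applied at E: R_E^{DE}·8.5 = 242.4 + 148.1, so R_E^{DE} = 45.95 kN and R_D = 38 − 45.95 = -7.947 kN.
Span EF, ΣM about F: R_E^{EF}·8.2 = 1068 + 148.1, so R_E^{EF} = 148.3 kN and R_F = 258.8 − 148.3 = 110.4 kN.
R_E = 45.95 + 148.3 = 194.3 kN.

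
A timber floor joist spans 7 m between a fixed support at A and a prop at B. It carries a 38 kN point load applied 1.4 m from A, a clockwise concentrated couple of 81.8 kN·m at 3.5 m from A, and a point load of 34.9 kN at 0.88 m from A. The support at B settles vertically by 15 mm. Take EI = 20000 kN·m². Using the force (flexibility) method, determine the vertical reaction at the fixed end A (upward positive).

Release the roller at B. Primary structure: cantilever fixed at A.
Downward deflection at the released point B due to the loads:
  point load 38 at a = 1.4: Pa²(3L − a)/(6EI) = 243.3/EI
  clockwise couple 81.8 at a = 3.5: M₀a(2L − a)/(2EI) = 1503/EI
  point load 34.9 at a = 0.88: Pa²(3L − a)/(6EI) = 90.63/EI
  δ_0 = 1837/EI
Flexibility coefficient — unit upward force at B: δ_{BB} = L³/(3EI) = 114.3/EI.
With EI = 20000 kN·m²: δ_0 = 0.09185 m and δ_{BB} = 0.005717 m/kN.
Compatibility — the beam at B must follow the support down by 0.015 m: δ_0 − R_B·δ_{BB} = 0.015, so R_B = (0.09185 − 0.015)/0.005717 = 13.44 kN.
Vertical equilibrium: R_A = ΣP − R_B = 72.9 − 13.44 = 59.46 kN.

R_A = 59.46 kN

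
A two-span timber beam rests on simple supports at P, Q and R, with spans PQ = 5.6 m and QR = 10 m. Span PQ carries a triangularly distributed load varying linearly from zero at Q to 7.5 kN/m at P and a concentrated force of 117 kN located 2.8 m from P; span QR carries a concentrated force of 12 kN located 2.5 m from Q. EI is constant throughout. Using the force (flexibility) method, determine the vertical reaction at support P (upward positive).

Take M_Q as the redundant. Released structure: two simple spans PQ and QR with a hinge at Q.
Discontinuity in slope at Q on the released structure — sum the simple-span end rotations:
  span PQ: triangular load, peak 7.5: 7w₀L³/(360EI) = 25.61/EI
  span PQ: point load 117 at a = 2.8: Pab(L + a)/(6LEI) = 229.3/EI
  span QR: point load 12 at a = 2.5: Pab(L + b)/(6LEI) = 65.62/EI
  relative rotation θ_0 = (254.9 + 65.62)/EI = 320.6/EI
A unit hogging moment at Q produces rotation L₁/(3EI) + L₂/(3EI) = 5.2/EI.
Slope continuity at Q: θ_0 = M_Q·5.2/EI, so M_Q = 320.6/5.2 = 61.65 kN·m (hogging).
Span PQ, ΣM about P with M_Q applied at Q: R_Q^{PQ}·5.6 = 366.8 + 61.65, so R_Q^{PQ} = 76.51 kN and R_P = 138 − 76.51 = 61.49 kN.

R_P = 61.49 kN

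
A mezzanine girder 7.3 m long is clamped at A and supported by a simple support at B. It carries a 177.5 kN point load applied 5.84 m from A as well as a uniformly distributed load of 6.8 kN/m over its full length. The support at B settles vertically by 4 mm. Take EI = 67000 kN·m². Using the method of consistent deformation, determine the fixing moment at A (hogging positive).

M_A = 184.8 kN·m

Remove the prop at B; the released (primary) structure is a cantilever built in at A.
Primary-structure tip deflection at B by superposition:
  point load 177.5 at a = 5.84: Pa²(3L − a)/(6EI) = 16204/EI
  UDL 6.8: wL⁴/(8EI) = 2414/EI
  δ_0 = 18618/EI
Tip deflection under a unit load at B: L³/(3EI) = 129.7/EI.
With EI = 67000 kN·m²: δ_0 = 0.27788 m and δ_{BB} = 0.001935 m/kN.
Compatibility — the beam at B must follow the support down by 0.004 m: δ_0 − R_B·δ_{BB} = 0.004, so R_B = (0.27788 − 0.004)/0.001935 = 141.5 kN.
Moment equilibrium about A: M_A = Σ(load moments about A) − R_B·L = 1218 − 141.5×7.3 = 184.8 kN·m.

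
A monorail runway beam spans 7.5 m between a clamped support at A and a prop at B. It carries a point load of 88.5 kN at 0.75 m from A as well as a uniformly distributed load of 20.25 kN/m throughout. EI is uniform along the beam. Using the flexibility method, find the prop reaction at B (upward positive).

R_B = 58.24 kN

Release the roller at B. Primary structure: cantilever fixed at A.
Downward deflection at the released point B due to the loads:
  point load 88.5 at a = 0.75: Pa²(3L − a)/(6EI) = 180.5/EI
  UDL 20.25: wL⁴/(8EI) = 8009/EI
  δ_0 = 8189/EI
Flexibility coefficient — unit upward force at B: δ_{BB} = L³/(3EI) = 140.6/EI.
The prop prevents deflection at B: R_B = δ_0/δ_{BB} = 8189/140.6 = 58.24 kN.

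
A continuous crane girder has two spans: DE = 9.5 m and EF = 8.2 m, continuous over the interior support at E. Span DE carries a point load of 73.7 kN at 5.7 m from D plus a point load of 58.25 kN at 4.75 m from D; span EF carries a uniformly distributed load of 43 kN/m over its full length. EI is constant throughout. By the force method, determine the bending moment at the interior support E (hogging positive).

M_E = 295.3 kN·m

Take M_E as the redundant. Released structure: two simple spans DE and EF with a hinge at E.
Rotations at E on the released spans (each span's end-slope, ×1/EI):
  span DE: point load 73.7 at a = 5.7: Pab(L + a)/(6LEI) = 425.7/EI
  span DE: point load 58.25 at a = 4.75: Pab(L + a)/(6LEI) = 328.6/EI
  span EF: UDL 43: wL³/(24EI) = 987.9/EI
  relative rotation θ_0 = (754.3 + 987.9)/EI = 1742/EI
A unit hogging moment at E produces rotation L₁/(3EI) + L₂/(3EI) = 5.9/EI.
Compatibility: M_E·(L₁+L₂)/(3EI) = θ_0, giving M_E = 295.3 kN·m (hogging).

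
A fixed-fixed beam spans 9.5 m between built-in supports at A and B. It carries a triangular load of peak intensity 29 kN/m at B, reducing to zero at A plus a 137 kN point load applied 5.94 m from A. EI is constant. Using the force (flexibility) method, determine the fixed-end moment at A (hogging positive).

Release both end moments; the primary structure is a simply-supported span AB with redundants M_A and M_B.
On the primary (simply-supported) span, the end slopes from the loading are:
  at A: triangular load, peak 29: 7w₀L³/(360EI) = 483.5/EI
  at B: triangular load, peak 29: w₀L³/(45EI) = 552.5/EI
  at A: point load 137 at a = 5.94: Pab(L + b)/(6LEI) = 663.8/EI
  at B: point load 137 at a = 5.94: Pab(L + a)/(6LEI) = 784.7/EI
  θ_A0 = 1147/EI,  θ_B0 = 1337/EI
Flexibility coefficients: a unit moment at one end gives L/(3EI) there and L/(6EI) at the far end, so f₁₁ = f₂₂ = 3.167/EI and f₁₂ = f₂₁ = 1.583/EI.
Compatibility — zero rotation at each built-in end:
  3.167 M_A + 1.583 M_B = 1147
  1.583 M_A + 3.167 M_B = 1337
Solving the pair gives M_A = 201.5 kN·m and M_B = 321.5 kN·m (hogging).

M_A = 201.5 kN·m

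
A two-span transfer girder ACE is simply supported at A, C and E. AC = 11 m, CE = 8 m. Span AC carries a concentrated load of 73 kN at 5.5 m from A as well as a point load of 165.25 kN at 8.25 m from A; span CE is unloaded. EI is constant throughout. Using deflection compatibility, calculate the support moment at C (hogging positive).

M_C = 259.8 kN·m

Release continuity at C by inserting a hinge; the redundant is the internal moment M_C. The primary structure is two simply-supported spans AC and CE.
Rotations at C on the released spans (each span's end-slope, ×1/EI):
  span AC: point load 73 at a = 5.5: Pab(L + a)/(6LEI) = 552.1/EI
  span AC: point load 165.25 at a = 8.25: Pab(L + a)/(6LEI) = 1093/EI
  relative rotation θ_0 = (1646 + 0)/EI = 1646/EI
A unit hogging moment at C produces rotation L₁/(3EI) + L₂/(3EI) = 6.333/EI.
Slope continuity at C: θ_0 = M_C·6.333/EI, so M_C = 1646/6.333 = 259.8 kN·m (hogging).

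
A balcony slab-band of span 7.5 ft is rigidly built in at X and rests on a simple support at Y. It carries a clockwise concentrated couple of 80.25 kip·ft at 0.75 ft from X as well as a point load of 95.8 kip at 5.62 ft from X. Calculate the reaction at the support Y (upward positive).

R_Y = 63.58 kip

Choose R_Y as the redundant. The primary structure is the cantilever fixed at X.
Deflection at Y on the released cantilever, summing each load's contribution:
  clockwise couple 80.25 at a = 0.75: M₀a(2L − a)/(2EI) = 428.8/EI
  point load 95.8 at a = 5.62: Pa²(3L − a)/(6EI) = 8513/EI
  δ_0 = 8941/EI
Tip deflection under a unit load at Y: L³/(3EI) = 140.6/EI.
Compatibility at Y: δ_0 − R_Y·δ_{YY} = 0, so R_Y = 8941/140.6 = 63.58 kip.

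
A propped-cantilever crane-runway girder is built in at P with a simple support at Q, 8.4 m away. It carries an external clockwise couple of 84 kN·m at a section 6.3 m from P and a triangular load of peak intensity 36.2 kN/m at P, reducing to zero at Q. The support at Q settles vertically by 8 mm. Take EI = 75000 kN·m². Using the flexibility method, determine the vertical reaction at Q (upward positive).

Release the roller at Q. Primary structure: cantilever fixed at P.
Downward deflection at the released point Q due to the loads:
  clockwise couple 84 at a = 6.3: M₀a(2L − a)/(2EI) = 2778/EI
  triangular load, peak 36.2 at the fixed end: w₀L⁴/(30EI) = 6008/EI
  δ_0 = 8786/EI
Tip deflection under a unit load at Q: L³/(3EI) = 197.6/EI.
With EI = 75000 kN·m²: δ_0 = 0.11715 m and δ_{QQ} = 0.002634 m/kN.
Compatibility — the beam at Q must follow the support down by 0.008 m: δ_0 − R_Q·δ_{QQ} = 0.008, so R_Q = (0.11715 − 0.008)/0.002634 = 41.43 kN.

R_Q = 41.43 kN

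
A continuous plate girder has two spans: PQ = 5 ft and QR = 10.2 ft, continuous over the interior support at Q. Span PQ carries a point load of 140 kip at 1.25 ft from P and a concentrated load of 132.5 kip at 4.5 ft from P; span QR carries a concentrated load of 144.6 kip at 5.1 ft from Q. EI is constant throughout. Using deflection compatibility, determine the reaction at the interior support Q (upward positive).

Release continuity at Q by inserting a hinge; the redundant is the internal moment M_Q. The primary structure is two simply-supported spans PQ and QR.
Discontinuity in slope at Q on the released structure — sum the simple-span end rotations:
  span PQ: point load 140 at a = 1.25: Pab(L + a)/(6LEI) = 136.7/EI
  span PQ: point load 132.5 at a = 4.5: Pab(L + a)/(6LEI) = 94.41/EI
  span QR: point load 144.6 at a = 5.1: Pab(L + b)/(6LEI) = 940.3/EI
  relative rotation θ_0 = (231.1 + 940.3)/EI = 1171/EI
A unit hogging moment at Q produces rotation L₁/(3EI) + L₂/(3EI) = 5.067/EI.
Compatibility: M_Q·(L₁+L₂)/(3EI) = θ_0, giving M_Q = 231.2 kip·ft (hogging).
Span PQ, ΣM about P with M_Q applied at Q: R_Q^{PQ}·5 = 771.2 + 231.2, so R_Q^{PQ} = 200.5 kip and R_P = 272.5 − 200.5 = 72.01 kip.
Span QR, ΣM about R: R_Q^{QR}·10.2 = 737.5 + 231.2, so R_Q^{QR} = 94.97 kip and R_R = 144.6 − 94.97 = 49.63 kip.
R_Q = 200.5 + 94.97 = 295.5 kip.

R_Q = 295.5 kip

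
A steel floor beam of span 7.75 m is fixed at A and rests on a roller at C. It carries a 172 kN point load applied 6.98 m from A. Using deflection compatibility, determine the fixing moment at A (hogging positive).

M_A = 65.57 kN·m

Take the reaction at C as the redundant and release it; the primary structure is a cantilever fixed at A.
Deflection at C on the released cantilever, summing each load's contribution:
  point load 172 at a = 6.98: Pa²(3L − a)/(6EI) = 22724/EI
Flexibility coefficient — unit upward force at C: δ_{CC} = L³/(3EI) = 155.2/EI.
The prop prevents deflection at C: R_C = δ_0/δ_{CC} = 22724/155.2 = 146.5 kN.
Moment equilibrium about A: M_A = Σ(load moments about A) − R_C·L = 1201 − 146.5×7.75 = 65.57 kN·m.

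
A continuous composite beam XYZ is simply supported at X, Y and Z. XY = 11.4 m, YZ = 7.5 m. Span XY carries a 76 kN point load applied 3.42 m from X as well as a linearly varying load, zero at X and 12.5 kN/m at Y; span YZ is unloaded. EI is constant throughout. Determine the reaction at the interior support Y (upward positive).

R_Y = 100.5 kN

Take M_Y as the redundant. Released structure: two simple spans XY and YZ with a hinge at Y.
Discontinuity in slope at Y on the released structure — sum the simple-span end rotations:
  span XY: point load 76 at a = 3.42: Pab(L + a)/(6LEI) = 449.4/EI
  span XY: triangular load, peak 12.5: w₀L³/(45EI) = 411.5/EI
  relative rotation θ_0 = (860.9 + 0)/EI = 860.9/EI
A unit hogging moment at Y produces rotation L₁/(3EI) + L₂/(3EI) = 6.3/EI.
Compatibility: M_Y·(L₁+L₂)/(3EI) = θ_0, giving M_Y = 136.7 kN·m (hogging).
Span XY, ΣM about X with M_Y applied at Y: R_Y^{XY}·11.4 = 801.4 + 136.7, so R_Y^{XY} = 82.29 kN and R_X = 147.2 − 82.29 = 64.96 kN.
Span YZ, ΣM about Z: R_Y^{YZ}·7.5 = 0 + 136.7, so R_Y^{YZ} = 18.22 kN and R_Z = 0 − 18.22 = -18.22 kN.
R_Y = 82.29 + 18.22 = 100.5 kN.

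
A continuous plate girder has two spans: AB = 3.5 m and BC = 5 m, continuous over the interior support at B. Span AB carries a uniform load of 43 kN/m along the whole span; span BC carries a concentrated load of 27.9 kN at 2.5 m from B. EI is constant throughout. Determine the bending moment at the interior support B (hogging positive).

Release continuity at B by inserting a hinge; the redundant is the internal moment M_B. The primary structure is two simply-supported spans AB and BC.
End slopes at the hinge B, treating each span as simply supported:
  span AB: UDL 43: wL³/(24EI) = 76.82/EI
  span BC: point load 27.9 at a = 2.5: Pab(L + b)/(6LEI) = 43.59/EI
  relative rotation θ_0 = (76.82 + 43.59)/EI = 120.4/EI
A unit hogging moment at B produces rotation L₁/(3EI) + L₂/(3EI) = 2.833/EI.
Slope continuity at B: θ_0 = M_B·2.833/EI, so M_B = 120.4/2.833 = 42.5 kN·m (hogging).

M_B = 42.5 kN·m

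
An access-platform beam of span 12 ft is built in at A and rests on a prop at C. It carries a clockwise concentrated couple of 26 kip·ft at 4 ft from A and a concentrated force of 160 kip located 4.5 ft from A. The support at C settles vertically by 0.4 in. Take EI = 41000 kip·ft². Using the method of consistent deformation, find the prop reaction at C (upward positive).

R_C = 28.96 kip

Release the roller at C. Primary structure: cantilever fixed at A.
Downward deflection at the released point C due to the loads:
  clockwise couple 26 at a = 4: M₀a(2L − a)/(2EI) = 1040/EI
  point load 160 at a = 4.5: Pa²(3L − a)/(6EI) = 17010/EI
  δ_0 = 18050/EI
Flexibility coefficient — unit upward force at C: δ_{CC} = L³/(3EI) = 576/EI.
With EI = 41000 kip·ft²: δ_0 = 0.44024 ft and δ_{CC} = 0.014049 ft/kip.
Compatibility — the beam at C must follow the support down by 0.03333 ft: δ_0 − R_C·δ_{CC} = 0.03333, so R_C = (0.44024 − 0.03333)/0.014049 = 28.96 kip.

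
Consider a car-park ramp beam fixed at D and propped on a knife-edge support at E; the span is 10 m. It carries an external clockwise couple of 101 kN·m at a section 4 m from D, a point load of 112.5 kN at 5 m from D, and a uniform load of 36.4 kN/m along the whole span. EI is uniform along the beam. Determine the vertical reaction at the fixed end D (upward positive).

Take the reaction at E as the redundant and release it; the primary structure is a cantilever fixed at D.
Deflection at E on the released cantilever, summing each load's contribution:
  clockwise couple 101 at a = 4: M₀a(2L − a)/(2EI) = 3232/EI
  point load 112.5 at a = 5: Pa²(3L − a)/(6EI) = 11719/EI
  UDL 36.4: wL⁴/(8EI) = 45500/EI
  δ_0 = 60451/EI
Flexibility coefficient — unit upward force at E: δ_{EE} = L³/(3EI) = 333.3/EI.
The prop prevents deflection at E: R_E = δ_0/δ_{EE} = 60451/333.3 = 181.4 kN.
Vertical equilibrium: R_D = ΣP − R_E = 476.5 − 181.4 = 295.1 kN.

R_D = 295.1 kN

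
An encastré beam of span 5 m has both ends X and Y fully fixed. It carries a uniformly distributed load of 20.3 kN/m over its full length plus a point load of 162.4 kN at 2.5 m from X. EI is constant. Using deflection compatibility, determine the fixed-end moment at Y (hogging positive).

M_Y = 143.8 kN·m

Release both end moments; the primary structure is a simply-supported span XY with redundants M_X and M_Y.
End rotations of the released simple span under the applied load (×1/EI):
  at X: UDL 20.3: wL³/(24EI) = 105.7/EI
  at Y: UDL 20.3: wL³/(24EI) = 105.7/EI
  at X: point load 162.4 at a = 2.5: Pab(L + b)/(6LEI) = 253.8/EI
  at Y: point load 162.4 at a = 2.5: Pab(L + a)/(6LEI) = 253.8/EI
  θ_X0 = 359.5/EI,  θ_Y0 = 359.5/EI
Flexibility coefficients: a unit moment at one end gives L/(3EI) there and L/(6EI) at the far end, so f₁₁ = f₂₂ = 1.667/EI and f₁₂ = f₂₁ = 0.8333/EI.
Compatibility — zero rotation at each built-in end:
  1.667 M_X + 0.8333 M_Y = 359.5
  0.8333 M_X + 1.667 M_Y = 359.5
Solving the pair gives M_X = 143.8 kN·m and M_Y = 143.8 kN·m (hogging).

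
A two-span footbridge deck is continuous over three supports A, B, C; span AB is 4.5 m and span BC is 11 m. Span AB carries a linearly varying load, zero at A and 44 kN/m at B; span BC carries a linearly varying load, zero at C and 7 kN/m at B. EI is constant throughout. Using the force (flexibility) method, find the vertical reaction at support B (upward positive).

R_B = 109.6 kN

Release continuity at B by inserting a hinge; the redundant is the internal moment M_B. The primary structure is two simply-supported spans AB and BC.
Rotations at B on the released spans (each span's end-slope, ×1/EI):
  span AB: triangular load, peak 44: w₀L³/(45EI) = 89.1/EI
  span BC: triangular load, peak 7: w₀L³/(45EI) = 207/EI
  relative rotation θ_0 = (89.1 + 207)/EI = 296.1/EI
A unit hogging moment at B produces rotation L₁/(3EI) + L₂/(3EI) = 5.167/EI.
Slope continuity at B: θ_0 = M_B·5.167/EI, so M_B = 296.1/5.167 = 57.32 kN·m (hogging).
Span AB, ΣM about A with M_B applied at B: R_B^{AB}·4.5 = 297 + 57.32, so R_B^{AB} = 78.74 kN and R_A = 99 − 78.74 = 20.26 kN.
Span BC, ΣM about C: R_B^{BC}·11 = 282.3 + 57.32, so R_B^{BC} = 30.88 kN and R_C = 38.5 − 30.88 = 7.623 kN.
R_B = 78.74 + 30.88 = 109.6 kN.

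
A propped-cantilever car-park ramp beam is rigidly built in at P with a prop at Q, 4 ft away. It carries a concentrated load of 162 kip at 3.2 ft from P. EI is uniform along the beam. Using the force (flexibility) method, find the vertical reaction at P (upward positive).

R_P = 47.95 kip

Choose R_Q as the redundant. The primary structure is the cantilever fixed at P.
Deflection at Q on the released cantilever, summing each load's contribution:
  point load 162 at a = 3.2: Pa²(3L − a)/(6EI) = 2433/EI
Tip deflection under a unit load at Q: L³/(3EI) = 21.33/EI.
The prop prevents deflection at Q: R_Q = δ_0/δ_{QQ} = 2433/21.33 = 114 kip.
Vertical equilibrium: R_P = ΣP − R_Q = 162 − 114 = 47.95 kip.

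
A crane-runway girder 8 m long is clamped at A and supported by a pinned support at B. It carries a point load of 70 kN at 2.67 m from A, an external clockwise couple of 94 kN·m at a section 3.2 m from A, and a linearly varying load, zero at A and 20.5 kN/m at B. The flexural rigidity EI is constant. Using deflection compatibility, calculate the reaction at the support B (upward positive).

Choose R_B as the redundant. The primary structure is the cantilever fixed at A.
Deflection at B on the released cantilever, summing each load's contribution:
  point load 70 at a = 2.67: Pa²(3L − a)/(6EI) = 1774/EI
  clockwise couple 94 at a = 3.2: M₀a(2L − a)/(2EI) = 1925/EI
  triangular load, peak 20.5 at the free end: 11w₀L⁴/(120EI) = 7697/EI
  δ_0 = 11396/EI
Flexibility coefficient — unit upward force at B: δ_{BB} = L³/(3EI) = 170.7/EI.
Compatibility at B: δ_0 − R_B·δ_{BB} = 0, so R_B = 11396/170.7 = 66.77 kN.

R_B = 66.77 kN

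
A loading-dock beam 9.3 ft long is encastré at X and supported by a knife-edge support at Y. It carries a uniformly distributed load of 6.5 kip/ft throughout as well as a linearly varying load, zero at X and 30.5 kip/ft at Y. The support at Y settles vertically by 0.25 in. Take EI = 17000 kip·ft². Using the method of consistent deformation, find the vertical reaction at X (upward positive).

Remove the prop at Y; the released (primary) structure is a cantilever built in at X.
Deflection at Y on the released cantilever, summing each load's contribution:
  UDL 6.5: wL⁴/(8EI) = 6078/EI
  triangular load, peak 30.5 at the free end: 11w₀L⁴/(120EI) = 20914/EI
  δ_0 = 26992/EI
Tip deflection under a unit load at Y: L³/(3EI) = 268.1/EI.
With EI = 17000 kip·ft²: δ_0 = 1.5878 ft and δ_{YY} = 0.015772 ft/kip.
Compatibility — the beam at Y must follow the support down by 0.02083 ft: δ_0 − R_Y·δ_{YY} = 0.02083, so R_Y = (1.5878 − 0.02083)/0.015772 = 99.35 kip.
Vertical equilibrium: R_X = ΣP − R_Y = 202.3 − 99.35 = 102.9 kip.

R_X = 102.9 kip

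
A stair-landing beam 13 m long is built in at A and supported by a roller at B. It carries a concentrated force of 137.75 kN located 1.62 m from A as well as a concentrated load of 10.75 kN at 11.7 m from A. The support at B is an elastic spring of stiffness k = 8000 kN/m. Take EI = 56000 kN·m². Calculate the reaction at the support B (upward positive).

Remove the prop at B; the released (primary) structure is a cantilever built in at A.
Downward deflection at the released point B due to the loads:
  point load 137.75 at a = 1.62: Pa²(3L − a)/(6EI) = 2252/EI
  point load 10.75 at a = 11.7: Pa²(3L − a)/(6EI) = 6696/EI
  δ_0 = 8948/EI
Flexibility coefficient — unit upward force at B: δ_{BB} = L³/(3EI) = 732.3/EI.
With EI = 56000 kN·m²: δ_0 = 0.15978 m and δ_{BB} = 0.013077 m/kN.
Compatibility — the spring shortens by R_B/k under the reaction it provides: δ_0 − R_B·δ_{BB} = R_B/k. With 1/k = 0.000125 m/kN, R_B = δ_0 / (δ_{BB} + 1/k) = 0.15978 / (0.013077 + 0.000125) = 12.1 kN.

R_B = 12.1 kN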